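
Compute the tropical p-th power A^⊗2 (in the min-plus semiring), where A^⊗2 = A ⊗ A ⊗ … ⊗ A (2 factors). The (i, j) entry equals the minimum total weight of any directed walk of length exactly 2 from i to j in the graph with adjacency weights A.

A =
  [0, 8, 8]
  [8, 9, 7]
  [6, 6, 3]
A^⊗2 =
  [0, 8, 8]
  [8, 13, 10]
  [6, 9, 6]

Each entry (A^⊗2)_ij equals the minimum over all length-2 walks i = v_0 → v_1 → … → v_2 = j of Σ_t A[v_t][v_{t+1}]. For example, for (i, j) = (0, 2) we minimise over 3 possible intermediate vertex sequences; the minimum is 8, attained along the walk 0 → 0 → 2.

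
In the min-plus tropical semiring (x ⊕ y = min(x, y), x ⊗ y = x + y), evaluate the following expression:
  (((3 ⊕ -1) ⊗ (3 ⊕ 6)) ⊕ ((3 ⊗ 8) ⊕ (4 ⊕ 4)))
(((3 ⊕ -1) ⊗ (3 ⊕ 6)) ⊕ ((3 ⊗ 8) ⊕ (4 ⊕ 4))) = 2

Expand innermost to outermost. Recall ⊕ takes the minimum of its arguments and ⊗ takes their sum. Working out the expression (((3 ⊕ -1) ⊗ (3 ⊕ 6)) ⊕ ((3 ⊗ 8) ⊕ (4 ⊕ 4))) gives 2.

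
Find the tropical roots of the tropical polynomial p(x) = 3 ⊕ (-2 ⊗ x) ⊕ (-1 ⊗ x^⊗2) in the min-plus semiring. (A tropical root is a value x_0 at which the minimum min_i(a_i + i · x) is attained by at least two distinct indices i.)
Roots: {-1, 5}

Each tropical root is a break point of the lower envelope of the lines y = a_i + i · x (there are 3 lines, with slopes 0, 1, ..., 2). Only the lines that attain the minimum somewhere contribute to roots; other lines are dominated. Here the surviving (envelope) indices are i = 2, i = 1, i = 0.
Intersections between consecutive envelope lines give the roots: for adjacent envelope indices i < j the intersection is x = (a_i − a_j) / (j − i). Reading off the sorted break points: {-1, 5}.
Verification: at each break x_0, at least two indices attain the minimum of min_i(a_i + i · x_0).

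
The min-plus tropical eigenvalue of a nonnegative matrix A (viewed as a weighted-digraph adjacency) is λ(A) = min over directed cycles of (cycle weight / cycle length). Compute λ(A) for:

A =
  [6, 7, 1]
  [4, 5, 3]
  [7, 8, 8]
λ(A) = 4

Enumerate directed cycles and compute their means (weight / length). Sample:
  cycle 0 → 0: weight = 6, length = 1, mean = 6/1 ≈ 6.000
  cycle 1 → 1: weight = 5, length = 1, mean = 5/1 ≈ 5.000
  cycle 2 → 2: weight = 8, length = 1, mean = 8/1 ≈ 8.000
  cycle 0 → 1 → 0: weight = 11, length = 2, mean = 11/2 ≈ 5.500
  cycle 0 → 2 → 0: weight = 8, length = 2, mean = 8/2 ≈ 4.000
  cycle 1 → 0 → 1: weight = 11, length = 2, mean = 11/2 ≈ 5.500
Minimum mean = 4.000, attained e.g. along the cycle 0 → 2 → 0 with weight 8 and length 2. So λ(A) = 8/2 = 4.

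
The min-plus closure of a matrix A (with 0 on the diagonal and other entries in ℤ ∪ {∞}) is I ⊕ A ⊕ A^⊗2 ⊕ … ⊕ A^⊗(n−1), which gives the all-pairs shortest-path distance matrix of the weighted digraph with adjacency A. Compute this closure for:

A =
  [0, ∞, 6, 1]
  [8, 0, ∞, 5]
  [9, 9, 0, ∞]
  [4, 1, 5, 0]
Closure =
  [0, 2, 6, 1]
  [8, 0, 10, 5]
  [9, 9, 0, 10]
  [4, 1, 5, 0]

This is the Floyd-Warshall all-pairs shortest-path computation. For each intermediate vertex k = 0, 1, …, 3, update dist[i][j] ← min(dist[i][j], dist[i][k] + dist[k][j]). The final matrix gives, for each (i, j), the minimum total weight of any directed path from i to j (possibly empty when i = j).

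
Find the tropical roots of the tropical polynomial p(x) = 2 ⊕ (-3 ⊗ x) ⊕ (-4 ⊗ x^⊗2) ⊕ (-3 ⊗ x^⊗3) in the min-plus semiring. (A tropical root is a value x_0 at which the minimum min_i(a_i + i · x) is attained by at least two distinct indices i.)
Roots: {-1, 1, 5}

Each tropical root is a break point of the lower envelope of the lines y = a_i + i · x (there are 4 lines, with slopes 0, 1, ..., 3). Only the lines that attain the minimum somewhere contribute to roots; other lines are dominated. Here the surviving (envelope) indices are i = 3, i = 2, i = 1, i = 0.
Intersections between consecutive envelope lines give the roots: for adjacent envelope indices i < j the intersection is x = (a_i − a_j) / (j − i). Reading off the sorted break points: {-1, 1, 5}.
Verification: at each break x_0, at least two indices attain the minimum of min_i(a_i + i · x_0).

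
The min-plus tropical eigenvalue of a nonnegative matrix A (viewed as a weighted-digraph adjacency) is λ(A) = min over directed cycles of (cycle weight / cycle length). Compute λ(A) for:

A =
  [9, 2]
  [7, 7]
λ(A) = 9/2

Enumerate directed cycles and compute their means (weight / length). Sample:
  cycle 0 → 0: weight = 9, length = 1, mean = 9/1 ≈ 9.000
  cycle 1 → 1: weight = 7, length = 1, mean = 7/1 ≈ 7.000
  cycle 0 → 1 → 0: weight = 9, length = 2, mean = 9/2 ≈ 4.500
  cycle 1 → 0 → 1: weight = 9, length = 2, mean = 9/2 ≈ 4.500
Minimum mean = 4.500, attained e.g. along the cycle 0 → 1 → 0 with weight 9 and length 2. So λ(A) = 9/2 = 9/2.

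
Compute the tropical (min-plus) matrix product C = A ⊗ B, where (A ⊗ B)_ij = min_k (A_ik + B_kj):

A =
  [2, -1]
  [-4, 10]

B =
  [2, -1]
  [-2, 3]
A ⊗ B =
  [-3, 1]
  [-2, -5]

Apply the min-plus product entry-by-entry:
  C[0][0] = min over k of (A[0][0] + B[0][0] = 2 + 2 = 4, A[0][1] + B[1][0] = -1 + -2 = -3) = -3 (attained at k = 1)
  C[0][1] = min over k of (A[0][0] + B[0][1] = 2 + -1 = 1, A[0][1] + B[1][1] = -1 + 3 = 2) = 1 (attained at k = 0)
  C[1][0] = min over k of (A[1][0] + B[0][0] = -4 + 2 = -2, A[1][1] + B[1][0] = 10 + -2 = 8) = -2 (attained at k = 0)
  C[1][1] = min over k of (A[1][0] + B[0][1] = -4 + -1 = -5, A[1][1] + B[1][1] = 10 + 3 = 13) = -5 (attained at k = 0)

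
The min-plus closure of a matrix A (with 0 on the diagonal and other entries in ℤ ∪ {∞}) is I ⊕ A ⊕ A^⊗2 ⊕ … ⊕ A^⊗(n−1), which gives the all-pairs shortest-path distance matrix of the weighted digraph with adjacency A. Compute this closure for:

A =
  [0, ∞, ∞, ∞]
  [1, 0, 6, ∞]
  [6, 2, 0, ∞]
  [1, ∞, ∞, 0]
Closure =
  [0, ∞, ∞, ∞]
  [1, 0, 6, ∞]
  [3, 2, 0, ∞]
  [1, ∞, ∞, 0]

This is the Floyd-Warshall all-pairs shortest-path computation. For each intermediate vertex k = 0, 1, …, 3, update dist[i][j] ← min(dist[i][j], dist[i][k] + dist[k][j]). The final matrix gives, for each (i, j), the minimum total weight of any directed path from i to j (possibly empty when i = j).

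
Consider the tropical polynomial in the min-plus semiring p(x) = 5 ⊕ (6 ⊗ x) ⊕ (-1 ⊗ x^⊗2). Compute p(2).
p(2) = 3

A tropical monomial a ⊗ x^⊗i evaluates to a + i · x. Evaluating each term at x = 2:
  Term 0 contributes 5 + 0 · 2 = 5
  Term 1 contributes 6 + 1 · 2 = 8
  Term 2 contributes -1 + 2 · 2 = 3
p(2) = ⊕ of these = min[5, 8, 3] = 3.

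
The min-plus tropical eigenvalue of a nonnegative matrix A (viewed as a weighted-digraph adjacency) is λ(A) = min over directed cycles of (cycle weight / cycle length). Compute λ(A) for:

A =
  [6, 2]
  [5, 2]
λ(A) = 2

Enumerate directed cycles and compute their means (weight / length). Sample:
  cycle 0 → 0: weight = 6, length = 1, mean = 6/1 ≈ 6.000
  cycle 1 → 1: weight = 2, length = 1, mean = 2/1 ≈ 2.000
  cycle 0 → 1 → 0: weight = 7, length = 2, mean = 7/2 ≈ 3.500
  cycle 1 → 0 → 1: weight = 7, length = 2, mean = 7/2 ≈ 3.500
Minimum mean = 2.000, attained e.g. along the cycle 1 → 1 with weight 2 and length 1. So λ(A) = 2/1 = 2.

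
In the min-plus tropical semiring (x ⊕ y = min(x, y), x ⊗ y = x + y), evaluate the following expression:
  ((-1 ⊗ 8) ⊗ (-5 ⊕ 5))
((-1 ⊗ 8) ⊗ (-5 ⊕ 5)) = 2

Expand innermost to outermost. Recall ⊕ takes the minimum of its arguments and ⊗ takes their sum. Working out the expression ((-1 ⊗ 8) ⊗ (-5 ⊕ 5)) gives 2.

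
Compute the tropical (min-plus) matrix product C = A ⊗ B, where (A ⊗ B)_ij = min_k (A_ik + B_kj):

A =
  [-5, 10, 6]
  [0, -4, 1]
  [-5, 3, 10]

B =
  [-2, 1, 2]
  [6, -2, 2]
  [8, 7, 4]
A ⊗ B =
  [-7, -4, -3]
  [-2, -6, -2]
  [-7, -4, -3]

Apply the min-plus product entry-by-entry:
  C[0][0] = min over k of (A[0][0] + B[0][0] = -5 + -2 = -7, A[0][1] + B[1][0] = 10 + 6 = 16, A[0][2] + B[2][0] = 6 + 8 = 14) = -7 (attained at k = 0)
  C[0][1] = min over k of (A[0][0] + B[0][1] = -5 + 1 = -4, A[0][1] + B[1][1] = 10 + -2 = 8, A[0][2] + B[2][1] = 6 + 7 = 13) = -4 (attained at k = 0)
  C[0][2] = min over k of (A[0][0] + B[0][2] = -5 + 2 = -3, A[0][1] + B[1][2] = 10 + 2 = 12, A[0][2] + B[2][2] = 6 + 4 = 10) = -3 (attained at k = 0)
  C[1][0] = min over k of (A[1][0] + B[0][0] = 0 + -2 = -2, A[1][1] + B[1][0] = -4 + 6 = 2, A[1][2] + B[2][0] = 1 + 8 = 9) = -2 (attained at k = 0)
  C[1][1] = min over k of (A[1][0] + B[0][1] = 0 + 1 = 1, A[1][1] + B[1][1] = -4 + -2 = -6, A[1][2] + B[2][1] = 1 + 7 = 8) = -6 (attained at k = 1)
  C[1][2] = min over k of (A[1][0] + B[0][2] = 0 + 2 = 2, A[1][1] + B[1][2] = -4 + 2 = -2, A[1][2] + B[2][2] = 1 + 4 = 5) = -2 (attained at k = 1)
  C[2][0] = min over k of (A[2][0] + B[0][0] = -5 + -2 = -7, A[2][1] + B[1][0] = 3 + 6 = 9, A[2][2] + B[2][0] = 10 + 8 = 18) = -7 (attained at k = 0)
  C[2][1] = min over k of (A[2][0] + B[0][1] = -5 + 1 = -4, A[2][1] + B[1][1] = 3 + -2 = 1, A[2][2] + B[2][1] = 10 + 7 = 17) = -4 (attained at k = 0)
  C[2][2] = min over k of (A[2][0] + B[0][2] = -5 + 2 = -3, A[2][1] + B[1][2] = 3 + 2 = 5, A[2][2] + B[2][2] = 10 + 4 = 14) = -3 (attained at k = 0)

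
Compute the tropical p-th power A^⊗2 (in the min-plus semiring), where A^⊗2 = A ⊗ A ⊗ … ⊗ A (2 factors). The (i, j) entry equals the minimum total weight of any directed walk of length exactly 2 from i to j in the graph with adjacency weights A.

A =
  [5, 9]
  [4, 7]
A^⊗2 =
  [10, 14]
  [9, 13]

Each entry (A^⊗2)_ij equals the minimum over all length-2 walks i = v_0 → v_1 → … → v_2 = j of Σ_t A[v_t][v_{t+1}]. For example, for (i, j) = (0, 1) we minimise over 2 possible intermediate vertex sequences; the minimum is 14, attained along the walk 0 → 0 → 1.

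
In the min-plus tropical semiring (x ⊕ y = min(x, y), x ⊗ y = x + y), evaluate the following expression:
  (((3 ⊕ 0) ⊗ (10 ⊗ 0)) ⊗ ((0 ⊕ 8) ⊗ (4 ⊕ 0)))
(((3 ⊕ 0) ⊗ (10 ⊗ 0)) ⊗ ((0 ⊕ 8) ⊗ (4 ⊕ 0))) = 10

Expand innermost to outermost. Recall ⊕ takes the minimum of its arguments and ⊗ takes their sum. Working out the expression (((3 ⊕ 0) ⊗ (10 ⊗ 0)) ⊗ ((0 ⊕ 8) ⊗ (4 ⊕ 0))) gives 10.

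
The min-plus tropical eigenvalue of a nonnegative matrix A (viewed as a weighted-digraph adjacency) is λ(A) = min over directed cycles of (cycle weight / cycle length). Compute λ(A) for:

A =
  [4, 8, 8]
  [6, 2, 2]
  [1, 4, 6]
λ(A) = 2

Enumerate directed cycles and compute their means (weight / length). Sample:
  cycle 0 → 0: weight = 4, length = 1, mean = 4/1 ≈ 4.000
  cycle 1 → 1: weight = 2, length = 1, mean = 2/1 ≈ 2.000
  cycle 2 → 2: weight = 6, length = 1, mean = 6/1 ≈ 6.000
  cycle 0 → 1 → 0: weight = 14, length = 2, mean = 14/2 ≈ 7.000
  cycle 0 → 2 → 0: weight = 9, length = 2, mean = 9/2 ≈ 4.500
  cycle 1 → 0 → 1: weight = 14, length = 2, mean = 14/2 ≈ 7.000
Minimum mean = 2.000, attained e.g. along the cycle 1 → 1 with weight 2 and length 1. So λ(A) = 2/1 = 2.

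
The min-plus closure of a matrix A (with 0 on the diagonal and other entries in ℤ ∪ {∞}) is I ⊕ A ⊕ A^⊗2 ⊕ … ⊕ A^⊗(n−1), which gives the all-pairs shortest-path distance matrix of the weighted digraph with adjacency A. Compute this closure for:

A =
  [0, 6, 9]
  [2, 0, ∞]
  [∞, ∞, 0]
Closure =
  [0, 6, 9]
  [2, 0, 11]
  [∞, ∞, 0]

This is the Floyd-Warshall all-pairs shortest-path computation. For each intermediate vertex k = 0, 1, …, 2, update dist[i][j] ← min(dist[i][j], dist[i][k] + dist[k][j]). The final matrix gives, for each (i, j), the minimum total weight of any directed path from i to j (possibly empty when i = j).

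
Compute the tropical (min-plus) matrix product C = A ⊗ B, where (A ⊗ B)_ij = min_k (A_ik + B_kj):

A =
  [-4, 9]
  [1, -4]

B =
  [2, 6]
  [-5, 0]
A ⊗ B =
  [-2, 2]
  [-9, -4]

Apply the min-plus product entry-by-entry:
  C[0][0] = min over k of (A[0][0] + B[0][0] = -4 + 2 = -2, A[0][1] + B[1][0] = 9 + -5 = 4) = -2 (attained at k = 0)
  C[0][1] = min over k of (A[0][0] + B[0][1] = -4 + 6 = 2, A[0][1] + B[1][1] = 9 + 0 = 9) = 2 (attained at k = 0)
  C[1][0] = min over k of (A[1][0] + B[0][0] = 1 + 2 = 3, A[1][1] + B[1][0] = -4 + -5 = -9) = -9 (attained at k = 1)
  C[1][1] = min over k of (A[1][0] + B[0][1] = 1 + 6 = 7, A[1][1] + B[1][1] = -4 + 0 = -4) = -4 (attained at k = 1)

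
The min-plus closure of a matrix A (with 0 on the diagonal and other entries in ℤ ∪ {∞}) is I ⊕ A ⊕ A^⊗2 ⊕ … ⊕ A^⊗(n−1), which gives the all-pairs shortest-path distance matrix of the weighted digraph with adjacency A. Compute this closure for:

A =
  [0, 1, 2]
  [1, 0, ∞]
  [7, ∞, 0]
Closure =
  [0, 1, 2]
  [1, 0, 3]
  [7, 8, 0]

This is the Floyd-Warshall all-pairs shortest-path computation. For each intermediate vertex k = 0, 1, …, 2, update dist[i][j] ← min(dist[i][j], dist[i][k] + dist[k][j]). The final matrix gives, for each (i, j), the minimum total weight of any directed path from i to j (possibly empty when i = j).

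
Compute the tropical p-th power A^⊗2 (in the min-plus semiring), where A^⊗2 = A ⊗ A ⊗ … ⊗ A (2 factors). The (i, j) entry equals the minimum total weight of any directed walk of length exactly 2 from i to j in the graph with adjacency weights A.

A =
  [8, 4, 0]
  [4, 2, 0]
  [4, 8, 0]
A^⊗2 =
  [4, 6, 0]
  [4, 4, 0]
  [4, 8, 0]

Each entry (A^⊗2)_ij equals the minimum over all length-2 walks i = v_0 → v_1 → … → v_2 = j of Σ_t A[v_t][v_{t+1}]. For example, for (i, j) = (0, 2) we minimise over 3 possible intermediate vertex sequences; the minimum is 0, attained along the walk 0 → 2 → 2.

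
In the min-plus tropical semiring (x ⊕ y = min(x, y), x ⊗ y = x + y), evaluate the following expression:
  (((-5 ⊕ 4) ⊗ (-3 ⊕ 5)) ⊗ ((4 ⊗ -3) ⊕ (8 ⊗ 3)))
(((-5 ⊕ 4) ⊗ (-3 ⊕ 5)) ⊗ ((4 ⊗ -3) ⊕ (8 ⊗ 3))) = -7

Expand innermost to outermost. Recall ⊕ takes the minimum of its arguments and ⊗ takes their sum. Working out the expression (((-5 ⊕ 4) ⊗ (-3 ⊕ 5)) ⊗ ((4 ⊗ -3) ⊕ (8 ⊗ 3))) gives -7.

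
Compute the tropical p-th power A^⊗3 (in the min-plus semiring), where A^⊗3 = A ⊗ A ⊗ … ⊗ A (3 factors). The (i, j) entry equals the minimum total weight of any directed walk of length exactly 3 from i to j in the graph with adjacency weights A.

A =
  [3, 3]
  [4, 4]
A^⊗3 =
  [9, 9]
  [10, 10]

Each entry (A^⊗3)_ij equals the minimum over all length-3 walks i = v_0 → v_1 → … → v_3 = j of Σ_t A[v_t][v_{t+1}]. For example, for (i, j) = (0, 1) we minimise over 4 possible intermediate vertex sequences; the minimum is 9, attained along the walk 0 → 0 → 0 → 1.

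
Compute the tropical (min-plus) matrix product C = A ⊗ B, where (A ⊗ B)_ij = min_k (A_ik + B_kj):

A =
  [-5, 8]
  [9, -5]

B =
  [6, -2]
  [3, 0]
A ⊗ B =
  [1, -7]
  [-2, -5]

Apply the min-plus product entry-by-entry:
  C[0][0] = min over k of (A[0][0] + B[0][0] = -5 + 6 = 1, A[0][1] + B[1][0] = 8 + 3 = 11) = 1 (attained at k = 0)
  C[0][1] = min over k of (A[0][0] + B[0][1] = -5 + -2 = -7, A[0][1] + B[1][1] = 8 + 0 = 8) = -7 (attained at k = 0)
  C[1][0] = min over k of (A[1][0] + B[0][0] = 9 + 6 = 15, A[1][1] + B[1][0] = -5 + 3 = -2) = -2 (attained at k = 1)
  C[1][1] = min over k of (A[1][0] + B[0][1] = 9 + -2 = 7, A[1][1] + B[1][1] = -5 + 0 = -5) = -5 (attained at k = 1)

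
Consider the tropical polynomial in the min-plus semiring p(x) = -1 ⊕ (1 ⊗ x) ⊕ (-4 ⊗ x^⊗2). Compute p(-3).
p(-3) = -10

A tropical monomial a ⊗ x^⊗i evaluates to a + i · x. Evaluating each term at x = -3:
  Term 0 contributes -1 + 0 · -3 = -1
  Term 1 contributes 1 + 1 · -3 = -2
  Term 2 contributes -4 + 2 · -3 = -10
p(-3) = ⊕ of these = min[-1, -2, -10] = -10.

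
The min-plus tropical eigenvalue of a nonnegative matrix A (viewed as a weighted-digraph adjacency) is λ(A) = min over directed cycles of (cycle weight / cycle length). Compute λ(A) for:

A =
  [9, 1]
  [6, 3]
λ(A) = 3

Enumerate directed cycles and compute their means (weight / length). Sample:
  cycle 0 → 0: weight = 9, length = 1, mean = 9/1 ≈ 9.000
  cycle 1 → 1: weight = 3, length = 1, mean = 3/1 ≈ 3.000
  cycle 0 → 1 → 0: weight = 7, length = 2, mean = 7/2 ≈ 3.500
  cycle 1 → 0 → 1: weight = 7, length = 2, mean = 7/2 ≈ 3.500
Minimum mean = 3.000, attained e.g. along the cycle 1 → 1 with weight 3 and length 1. So λ(A) = 3/1 = 3.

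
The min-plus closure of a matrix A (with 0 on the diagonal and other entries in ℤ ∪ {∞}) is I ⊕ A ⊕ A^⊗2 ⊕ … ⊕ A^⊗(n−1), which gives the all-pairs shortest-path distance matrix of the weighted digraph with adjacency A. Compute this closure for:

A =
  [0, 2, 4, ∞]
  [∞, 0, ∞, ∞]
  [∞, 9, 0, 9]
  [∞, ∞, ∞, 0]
Closure =
  [0, 2, 4, 13]
  [∞, 0, ∞, ∞]
  [∞, 9, 0, 9]
  [∞, ∞, ∞, 0]

This is the Floyd-Warshall all-pairs shortest-path computation. For each intermediate vertex k = 0, 1, …, 3, update dist[i][j] ← min(dist[i][j], dist[i][k] + dist[k][j]). The final matrix gives, for each (i, j), the minimum total weight of any directed path from i to j (possibly empty when i = j).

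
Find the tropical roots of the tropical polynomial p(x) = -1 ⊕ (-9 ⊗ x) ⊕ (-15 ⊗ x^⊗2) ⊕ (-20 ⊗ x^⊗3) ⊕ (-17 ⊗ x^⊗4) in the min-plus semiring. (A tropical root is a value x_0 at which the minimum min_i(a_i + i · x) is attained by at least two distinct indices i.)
Roots: {-3, 5, 6, 8}

Each tropical root is a break point of the lower envelope of the lines y = a_i + i · x (there are 5 lines, with slopes 0, 1, ..., 4). Only the lines that attain the minimum somewhere contribute to roots; other lines are dominated. Here the surviving (envelope) indices are i = 4, i = 3, i = 2, i = 1, i = 0.
Intersections between consecutive envelope lines give the roots: for adjacent envelope indices i < j the intersection is x = (a_i − a_j) / (j − i). Reading off the sorted break points: {-3, 5, 6, 8}.
Verification: at each break x_0, at least two indices attain the minimum of min_i(a_i + i · x_0).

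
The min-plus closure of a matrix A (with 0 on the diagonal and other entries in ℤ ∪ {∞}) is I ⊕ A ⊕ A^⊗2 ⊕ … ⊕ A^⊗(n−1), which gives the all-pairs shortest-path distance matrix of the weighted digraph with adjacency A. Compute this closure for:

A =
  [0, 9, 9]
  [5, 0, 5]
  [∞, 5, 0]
Closure =
  [0, 9, 9]
  [5, 0, 5]
  [10, 5, 0]

This is the Floyd-Warshall all-pairs shortest-path computation. For each intermediate vertex k = 0, 1, …, 2, update dist[i][j] ← min(dist[i][j], dist[i][k] + dist[k][j]). The final matrix gives, for each (i, j), the minimum total weight of any directed path from i to j (possibly empty when i = j).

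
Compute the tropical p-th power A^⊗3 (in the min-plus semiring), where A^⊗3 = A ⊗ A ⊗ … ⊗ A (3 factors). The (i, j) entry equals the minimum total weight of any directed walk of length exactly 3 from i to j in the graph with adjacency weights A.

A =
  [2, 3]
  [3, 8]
A^⊗3 =
  [6, 7]
  [7, 8]

Each entry (A^⊗3)_ij equals the minimum over all length-3 walks i = v_0 → v_1 → … → v_3 = j of Σ_t A[v_t][v_{t+1}]. For example, for (i, j) = (0, 1) we minimise over 4 possible intermediate vertex sequences; the minimum is 7, attained along the walk 0 → 0 → 0 → 1.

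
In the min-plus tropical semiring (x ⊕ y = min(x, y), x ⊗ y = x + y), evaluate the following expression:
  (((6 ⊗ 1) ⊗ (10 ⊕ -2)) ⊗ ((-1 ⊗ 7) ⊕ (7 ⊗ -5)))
(((6 ⊗ 1) ⊗ (10 ⊕ -2)) ⊗ ((-1 ⊗ 7) ⊕ (7 ⊗ -5))) = 7

Expand innermost to outermost. Recall ⊕ takes the minimum of its arguments and ⊗ takes their sum. Working out the expression (((6 ⊗ 1) ⊗ (10 ⊕ -2)) ⊗ ((-1 ⊗ 7) ⊕ (7 ⊗ -5))) gives 7.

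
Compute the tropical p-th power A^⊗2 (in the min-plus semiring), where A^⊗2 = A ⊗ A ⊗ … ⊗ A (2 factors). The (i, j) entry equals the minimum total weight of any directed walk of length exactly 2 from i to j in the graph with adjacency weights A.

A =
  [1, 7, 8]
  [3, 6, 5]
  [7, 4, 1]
A^⊗2 =
  [2, 8, 9]
  [4, 9, 6]
  [7, 5, 2]

Each entry (A^⊗2)_ij equals the minimum over all length-2 walks i = v_0 → v_1 → … → v_2 = j of Σ_t A[v_t][v_{t+1}]. For example, for (i, j) = (0, 2) we minimise over 3 possible intermediate vertex sequences; the minimum is 9, attained along the walk 0 → 0 → 2.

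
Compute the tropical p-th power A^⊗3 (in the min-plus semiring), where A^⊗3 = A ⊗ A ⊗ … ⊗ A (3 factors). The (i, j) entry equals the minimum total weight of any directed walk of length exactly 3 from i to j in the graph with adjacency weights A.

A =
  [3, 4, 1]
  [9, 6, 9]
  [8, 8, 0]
A^⊗3 =
  [9, 9, 1]
  [15, 16, 9]
  [8, 8, 0]

Each entry (A^⊗3)_ij equals the minimum over all length-3 walks i = v_0 → v_1 → … → v_3 = j of Σ_t A[v_t][v_{t+1}]. For example, for (i, j) = (0, 2) we minimise over 9 possible intermediate vertex sequences; the minimum is 1, attained along the walk 0 → 2 → 2 → 2.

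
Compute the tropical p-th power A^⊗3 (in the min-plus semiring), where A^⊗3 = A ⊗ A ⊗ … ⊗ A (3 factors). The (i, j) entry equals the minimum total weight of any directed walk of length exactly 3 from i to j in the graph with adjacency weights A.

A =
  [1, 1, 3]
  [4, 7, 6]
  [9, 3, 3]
A^⊗3 =
  [3, 3, 5]
  [6, 6, 8]
  [8, 8, 9]

Each entry (A^⊗3)_ij equals the minimum over all length-3 walks i = v_0 → v_1 → … → v_3 = j of Σ_t A[v_t][v_{t+1}]. For example, for (i, j) = (0, 2) we minimise over 9 possible intermediate vertex sequences; the minimum is 5, attained along the walk 0 → 0 → 0 → 2.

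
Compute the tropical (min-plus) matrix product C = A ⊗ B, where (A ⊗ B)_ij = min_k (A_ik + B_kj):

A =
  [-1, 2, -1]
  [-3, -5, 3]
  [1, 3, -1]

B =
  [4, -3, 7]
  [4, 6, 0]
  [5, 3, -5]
A ⊗ B =
  [3, -4, -6]
  [-1, -6, -5]
  [4, -2, -6]

Apply the min-plus product entry-by-entry:
  C[0][0] = min over k of (A[0][0] + B[0][0] = -1 + 4 = 3, A[0][1] + B[1][0] = 2 + 4 = 6, A[0][2] + B[2][0] = -1 + 5 = 4) = 3 (attained at k = 0)
  C[0][1] = min over k of (A[0][0] + B[0][1] = -1 + -3 = -4, A[0][1] + B[1][1] = 2 + 6 = 8, A[0][2] + B[2][1] = -1 + 3 = 2) = -4 (attained at k = 0)
  C[0][2] = min over k of (A[0][0] + B[0][2] = -1 + 7 = 6, A[0][1] + B[1][2] = 2 + 0 = 2, A[0][2] + B[2][2] = -1 + -5 = -6) = -6 (attained at k = 2)
  C[1][0] = min over k of (A[1][0] + B[0][0] = -3 + 4 = 1, A[1][1] + B[1][0] = -5 + 4 = -1, A[1][2] + B[2][0] = 3 + 5 = 8) = -1 (attained at k = 1)
  C[1][1] = min over k of (A[1][0] + B[0][1] = -3 + -3 = -6, A[1][1] + B[1][1] = -5 + 6 = 1, A[1][2] + B[2][1] = 3 + 3 = 6) = -6 (attained at k = 0)
  C[1][2] = min over k of (A[1][0] + B[0][2] = -3 + 7 = 4, A[1][1] + B[1][2] = -5 + 0 = -5, A[1][2] + B[2][2] = 3 + -5 = -2) = -5 (attained at k = 1)
  C[2][0] = min over k of (A[2][0] + B[0][0] = 1 + 4 = 5, A[2][1] + B[1][0] = 3 + 4 = 7, A[2][2] + B[2][0] = -1 + 5 = 4) = 4 (attained at k = 2)
  C[2][1] = min over k of (A[2][0] + B[0][1] = 1 + -3 = -2, A[2][1] + B[1][1] = 3 + 6 = 9, A[2][2] + B[2][1] = -1 + 3 = 2) = -2 (attained at k = 0)
  C[2][2] = min over k of (A[2][0] + B[0][2] = 1 + 7 = 8, A[2][1] + B[1][2] = 3 + 0 = 3, A[2][2] + B[2][2] = -1 + -5 = -6) = -6 (attained at k = 2)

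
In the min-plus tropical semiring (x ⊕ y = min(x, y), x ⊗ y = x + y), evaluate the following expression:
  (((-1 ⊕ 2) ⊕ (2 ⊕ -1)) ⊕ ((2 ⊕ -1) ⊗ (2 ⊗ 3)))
(((-1 ⊕ 2) ⊕ (2 ⊕ -1)) ⊕ ((2 ⊕ -1) ⊗ (2 ⊗ 3))) = -1

Expand innermost to outermost. Recall ⊕ takes the minimum of its arguments and ⊗ takes their sum. Working out the expression (((-1 ⊕ 2) ⊕ (2 ⊕ -1)) ⊕ ((2 ⊕ -1) ⊗ (2 ⊗ 3))) gives -1.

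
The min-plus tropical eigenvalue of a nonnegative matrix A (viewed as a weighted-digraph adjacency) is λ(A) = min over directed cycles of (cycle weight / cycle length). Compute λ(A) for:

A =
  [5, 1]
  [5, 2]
λ(A) = 2

Enumerate directed cycles and compute their means (weight / length). Sample:
  cycle 0 → 0: weight = 5, length = 1, mean = 5/1 ≈ 5.000
  cycle 1 → 1: weight = 2, length = 1, mean = 2/1 ≈ 2.000
  cycle 0 → 1 → 0: weight = 6, length = 2, mean = 6/2 ≈ 3.000
  cycle 1 → 0 → 1: weight = 6, length = 2, mean = 6/2 ≈ 3.000
Minimum mean = 2.000, attained e.g. along the cycle 1 → 1 with weight 2 and length 1. So λ(A) = 2/1 = 2.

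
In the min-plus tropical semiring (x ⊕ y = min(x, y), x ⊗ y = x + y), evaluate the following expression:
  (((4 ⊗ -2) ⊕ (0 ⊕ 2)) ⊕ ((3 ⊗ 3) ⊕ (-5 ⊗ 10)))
(((4 ⊗ -2) ⊕ (0 ⊕ 2)) ⊕ ((3 ⊗ 3) ⊕ (-5 ⊗ 10))) = 0

Expand innermost to outermost. Recall ⊕ takes the minimum of its arguments and ⊗ takes their sum. Working out the expression (((4 ⊗ -2) ⊕ (0 ⊕ 2)) ⊕ ((3 ⊗ 3) ⊕ (-5 ⊗ 10))) gives 0.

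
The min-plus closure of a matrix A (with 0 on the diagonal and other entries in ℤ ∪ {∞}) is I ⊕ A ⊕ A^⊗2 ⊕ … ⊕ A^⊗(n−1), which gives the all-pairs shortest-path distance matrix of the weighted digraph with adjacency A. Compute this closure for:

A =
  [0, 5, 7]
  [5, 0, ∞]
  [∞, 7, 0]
Closure =
  [0, 5, 7]
  [5, 0, 12]
  [12, 7, 0]

This is the Floyd-Warshall all-pairs shortest-path computation. For each intermediate vertex k = 0, 1, …, 2, update dist[i][j] ← min(dist[i][j], dist[i][k] + dist[k][j]). The final matrix gives, for each (i, j), the minimum total weight of any directed path from i to j (possibly empty when i = j).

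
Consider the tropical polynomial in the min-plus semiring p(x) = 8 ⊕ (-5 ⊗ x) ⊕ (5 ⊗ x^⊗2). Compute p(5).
p(5) = 0

A tropical monomial a ⊗ x^⊗i evaluates to a + i · x. Evaluating each term at x = 5:
  Term 0 contributes 8 + 0 · 5 = 8
  Term 1 contributes -5 + 1 · 5 = 0
  Term 2 contributes 5 + 2 · 5 = 15
p(5) = ⊕ of these = min[8, 0, 15] = 0.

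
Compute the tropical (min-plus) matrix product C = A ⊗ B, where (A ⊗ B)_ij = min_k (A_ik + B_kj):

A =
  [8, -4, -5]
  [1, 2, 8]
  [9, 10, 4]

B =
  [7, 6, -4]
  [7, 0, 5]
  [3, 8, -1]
A ⊗ B =
  [-2, -4, -6]
  [8, 2, -3]
  [7, 10, 3]

Apply the min-plus product entry-by-entry:
  C[0][0] = min over k of (A[0][0] + B[0][0] = 8 + 7 = 15, A[0][1] + B[1][0] = -4 + 7 = 3, A[0][2] + B[2][0] = -5 + 3 = -2) = -2 (attained at k = 2)
  C[0][1] = min over k of (A[0][0] + B[0][1] = 8 + 6 = 14, A[0][1] + B[1][1] = -4 + 0 = -4, A[0][2] + B[2][1] = -5 + 8 = 3) = -4 (attained at k = 1)
  C[0][2] = min over k of (A[0][0] + B[0][2] = 8 + -4 = 4, A[0][1] + B[1][2] = -4 + 5 = 1, A[0][2] + B[2][2] = -5 + -1 = -6) = -6 (attained at k = 2)
  C[1][0] = min over k of (A[1][0] + B[0][0] = 1 + 7 = 8, A[1][1] + B[1][0] = 2 + 7 = 9, A[1][2] + B[2][0] = 8 + 3 = 11) = 8 (attained at k = 0)
  C[1][1] = min over k of (A[1][0] + B[0][1] = 1 + 6 = 7, A[1][1] + B[1][1] = 2 + 0 = 2, A[1][2] + B[2][1] = 8 + 8 = 16) = 2 (attained at k = 1)
  C[1][2] = min over k of (A[1][0] + B[0][2] = 1 + -4 = -3, A[1][1] + B[1][2] = 2 + 5 = 7, A[1][2] + B[2][2] = 8 + -1 = 7) = -3 (attained at k = 0)
  C[2][0] = min over k of (A[2][0] + B[0][0] = 9 + 7 = 16, A[2][1] + B[1][0] = 10 + 7 = 17, A[2][2] + B[2][0] = 4 + 3 = 7) = 7 (attained at k = 2)
  C[2][1] = min over k of (A[2][0] + B[0][1] = 9 + 6 = 15, A[2][1] + B[1][1] = 10 + 0 = 10, A[2][2] + B[2][1] = 4 + 8 = 12) = 10 (attained at k = 1)
  C[2][2] = min over k of (A[2][0] + B[0][2] = 9 + -4 = 5, A[2][1] + B[1][2] = 10 + 5 = 15, A[2][2] + B[2][2] = 4 + -1 = 3) = 3 (attained at k = 2)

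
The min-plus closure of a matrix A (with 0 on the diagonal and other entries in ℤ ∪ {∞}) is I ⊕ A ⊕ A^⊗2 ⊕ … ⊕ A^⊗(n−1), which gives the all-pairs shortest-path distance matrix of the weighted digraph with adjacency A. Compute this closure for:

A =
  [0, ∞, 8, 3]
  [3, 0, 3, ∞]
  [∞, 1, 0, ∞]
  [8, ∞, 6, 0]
Closure =
  [0, 9, 8, 3]
  [3, 0, 3, 6]
  [4, 1, 0, 7]
  [8, 7, 6, 0]

This is the Floyd-Warshall all-pairs shortest-path computation. For each intermediate vertex k = 0, 1, …, 3, update dist[i][j] ← min(dist[i][j], dist[i][k] + dist[k][j]). The final matrix gives, for each (i, j), the minimum total weight of any directed path from i to j (possibly empty when i = j).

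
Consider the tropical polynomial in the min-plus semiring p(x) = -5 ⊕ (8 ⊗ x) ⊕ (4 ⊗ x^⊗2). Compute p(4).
p(4) = -5

A tropical monomial a ⊗ x^⊗i evaluates to a + i · x. Evaluating each term at x = 4:
  Term 0 contributes -5 + 0 · 4 = -5
  Term 1 contributes 8 + 1 · 4 = 12
  Term 2 contributes 4 + 2 · 4 = 12
p(4) = ⊕ of these = min[-5, 12, 12] = -5.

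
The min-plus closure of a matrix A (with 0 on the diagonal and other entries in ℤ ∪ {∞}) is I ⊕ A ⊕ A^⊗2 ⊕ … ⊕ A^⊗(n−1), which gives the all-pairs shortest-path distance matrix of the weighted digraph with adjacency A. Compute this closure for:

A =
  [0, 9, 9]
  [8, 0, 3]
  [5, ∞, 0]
Closure =
  [0, 9, 9]
  [8, 0, 3]
  [5, 14, 0]

This is the Floyd-Warshall all-pairs shortest-path computation. For each intermediate vertex k = 0, 1, …, 2, update dist[i][j] ← min(dist[i][j], dist[i][k] + dist[k][j]). The final matrix gives, for each (i, j), the minimum total weight of any directed path from i to j (possibly empty when i = j).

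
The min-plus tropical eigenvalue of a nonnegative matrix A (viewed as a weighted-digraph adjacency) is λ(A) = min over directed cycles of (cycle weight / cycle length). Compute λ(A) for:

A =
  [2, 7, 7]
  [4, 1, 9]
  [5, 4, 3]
λ(A) = 1

Enumerate directed cycles and compute their means (weight / length). Sample:
  cycle 0 → 0: weight = 2, length = 1, mean = 2/1 ≈ 2.000
  cycle 1 → 1: weight = 1, length = 1, mean = 1/1 ≈ 1.000
  cycle 2 → 2: weight = 3, length = 1, mean = 3/1 ≈ 3.000
  cycle 0 → 1 → 0: weight = 11, length = 2, mean = 11/2 ≈ 5.500
  cycle 0 → 2 → 0: weight = 12, length = 2, mean = 12/2 ≈ 6.000
  cycle 1 → 0 → 1: weight = 11, length = 2, mean = 11/2 ≈ 5.500
Minimum mean = 1.000, attained e.g. along the cycle 1 → 1 with weight 1 and length 1. So λ(A) = 1/1 = 1.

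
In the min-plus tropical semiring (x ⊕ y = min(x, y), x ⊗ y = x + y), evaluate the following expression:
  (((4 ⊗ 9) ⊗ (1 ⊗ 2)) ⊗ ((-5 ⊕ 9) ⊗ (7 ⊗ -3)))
(((4 ⊗ 9) ⊗ (1 ⊗ 2)) ⊗ ((-5 ⊕ 9) ⊗ (7 ⊗ -3))) = 15

Expand innermost to outermost. Recall ⊕ takes the minimum of its arguments and ⊗ takes their sum. Working out the expression (((4 ⊗ 9) ⊗ (1 ⊗ 2)) ⊗ ((-5 ⊕ 9) ⊗ (7 ⊗ -3))) gives 15.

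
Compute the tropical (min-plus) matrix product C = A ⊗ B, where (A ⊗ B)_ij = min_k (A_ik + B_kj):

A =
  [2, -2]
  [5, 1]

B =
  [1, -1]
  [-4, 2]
A ⊗ B =
  [-6, 0]
  [-3, 3]

Apply the min-plus product entry-by-entry:
  C[0][0] = min over k of (A[0][0] + B[0][0] = 2 + 1 = 3, A[0][1] + B[1][0] = -2 + -4 = -6) = -6 (attained at k = 1)
  C[0][1] = min over k of (A[0][0] + B[0][1] = 2 + -1 = 1, A[0][1] + B[1][1] = -2 + 2 = 0) = 0 (attained at k = 1)
  C[1][0] = min over k of (A[1][0] + B[0][0] = 5 + 1 = 6, A[1][1] + B[1][0] = 1 + -4 = -3) = -3 (attained at k = 1)
  C[1][1] = min over k of (A[1][0] + B[0][1] = 5 + -1 = 4, A[1][1] + B[1][1] = 1 + 2 = 3) = 3 (attained at k = 1)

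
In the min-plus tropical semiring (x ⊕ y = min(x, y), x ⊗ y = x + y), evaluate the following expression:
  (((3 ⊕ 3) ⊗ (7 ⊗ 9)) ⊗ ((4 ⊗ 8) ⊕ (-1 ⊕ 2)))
(((3 ⊕ 3) ⊗ (7 ⊗ 9)) ⊗ ((4 ⊗ 8) ⊕ (-1 ⊕ 2))) = 18

Expand innermost to outermost. Recall ⊕ takes the minimum of its arguments and ⊗ takes their sum. Working out the expression (((3 ⊕ 3) ⊗ (7 ⊗ 9)) ⊗ ((4 ⊗ 8) ⊕ (-1 ⊕ 2))) gives 18.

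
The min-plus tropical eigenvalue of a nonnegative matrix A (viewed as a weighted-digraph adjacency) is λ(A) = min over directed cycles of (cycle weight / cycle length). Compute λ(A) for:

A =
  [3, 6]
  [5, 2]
λ(A) = 2

Enumerate directed cycles and compute their means (weight / length). Sample:
  cycle 0 → 0: weight = 3, length = 1, mean = 3/1 ≈ 3.000
  cycle 1 → 1: weight = 2, length = 1, mean = 2/1 ≈ 2.000
  cycle 0 → 1 → 0: weight = 11, length = 2, mean = 11/2 ≈ 5.500
  cycle 1 → 0 → 1: weight = 11, length = 2, mean = 11/2 ≈ 5.500
Minimum mean = 2.000, attained e.g. along the cycle 1 → 1 with weight 2 and length 1. So λ(A) = 2/1 = 2.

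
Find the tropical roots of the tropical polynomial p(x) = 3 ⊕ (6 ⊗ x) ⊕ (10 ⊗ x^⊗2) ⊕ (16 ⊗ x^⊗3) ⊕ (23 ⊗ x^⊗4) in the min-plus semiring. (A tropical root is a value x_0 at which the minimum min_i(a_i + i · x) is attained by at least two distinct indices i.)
Roots: {-7, -6, -4, -3}

Each tropical root is a break point of the lower envelope of the lines y = a_i + i · x (there are 5 lines, with slopes 0, 1, ..., 4). Only the lines that attain the minimum somewhere contribute to roots; other lines are dominated. Here the surviving (envelope) indices are i = 4, i = 3, i = 2, i = 1, i = 0.
Intersections between consecutive envelope lines give the roots: for adjacent envelope indices i < j the intersection is x = (a_i − a_j) / (j − i). Reading off the sorted break points: {-7, -6, -4, -3}.
Verification: at each break x_0, at least two indices attain the minimum of min_i(a_i + i · x_0).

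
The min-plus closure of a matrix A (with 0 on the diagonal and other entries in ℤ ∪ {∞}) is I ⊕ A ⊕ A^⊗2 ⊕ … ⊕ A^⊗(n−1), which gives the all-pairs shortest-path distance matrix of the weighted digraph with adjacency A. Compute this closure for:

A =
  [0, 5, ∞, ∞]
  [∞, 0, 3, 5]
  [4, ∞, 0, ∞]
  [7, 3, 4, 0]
Closure =
  [0, 5, 8, 10]
  [7, 0, 3, 5]
  [4, 9, 0, 14]
  [7, 3, 4, 0]

This is the Floyd-Warshall all-pairs shortest-path computation. For each intermediate vertex k = 0, 1, …, 3, update dist[i][j] ← min(dist[i][j], dist[i][k] + dist[k][j]). The final matrix gives, for each (i, j), the minimum total weight of any directed path from i to j (possibly empty when i = j).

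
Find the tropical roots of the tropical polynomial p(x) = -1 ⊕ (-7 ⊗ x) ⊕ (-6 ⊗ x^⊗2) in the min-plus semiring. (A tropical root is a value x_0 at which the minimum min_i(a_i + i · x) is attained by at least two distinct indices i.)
Roots: {-1, 6}

Each tropical root is a break point of the lower envelope of the lines y = a_i + i · x (there are 3 lines, with slopes 0, 1, ..., 2). Only the lines that attain the minimum somewhere contribute to roots; other lines are dominated. Here the surviving (envelope) indices are i = 2, i = 1, i = 0.
Intersections between consecutive envelope lines give the roots: for adjacent envelope indices i < j the intersection is x = (a_i − a_j) / (j − i). Reading off the sorted break points: {-1, 6}.
Verification: at each break x_0, at least two indices attain the minimum of min_i(a_i + i · x_0).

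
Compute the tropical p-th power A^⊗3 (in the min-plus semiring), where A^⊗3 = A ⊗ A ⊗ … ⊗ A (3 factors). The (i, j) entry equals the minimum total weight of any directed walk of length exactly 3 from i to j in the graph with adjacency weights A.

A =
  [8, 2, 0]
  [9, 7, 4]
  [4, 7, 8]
A^⊗3 =
  [10, 6, 4]
  [13, 10, 8]
  [8, 11, 10]

Each entry (A^⊗3)_ij equals the minimum over all length-3 walks i = v_0 → v_1 → … → v_3 = j of Σ_t A[v_t][v_{t+1}]. For example, for (i, j) = (0, 2) we minimise over 9 possible intermediate vertex sequences; the minimum is 4, attained along the walk 0 → 2 → 0 → 2.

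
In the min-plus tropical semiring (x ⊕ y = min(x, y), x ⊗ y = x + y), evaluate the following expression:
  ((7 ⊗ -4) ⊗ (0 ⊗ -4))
((7 ⊗ -4) ⊗ (0 ⊗ -4)) = -1

Expand innermost to outermost. Recall ⊕ takes the minimum of its arguments and ⊗ takes their sum. Working out the expression ((7 ⊗ -4) ⊗ (0 ⊗ -4)) gives -1.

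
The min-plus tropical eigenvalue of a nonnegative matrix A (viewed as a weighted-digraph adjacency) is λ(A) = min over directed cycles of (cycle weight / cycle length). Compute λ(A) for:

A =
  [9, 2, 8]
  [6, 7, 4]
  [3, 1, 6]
λ(A) = 5/2

Enumerate directed cycles and compute their means (weight / length). Sample:
  cycle 0 → 0: weight = 9, length = 1, mean = 9/1 ≈ 9.000
  cycle 1 → 1: weight = 7, length = 1, mean = 7/1 ≈ 7.000
  cycle 2 → 2: weight = 6, length = 1, mean = 6/1 ≈ 6.000
  cycle 0 → 1 → 0: weight = 8, length = 2, mean = 8/2 ≈ 4.000
  cycle 0 → 2 → 0: weight = 11, length = 2, mean = 11/2 ≈ 5.500
  cycle 1 → 0 → 1: weight = 8, length = 2, mean = 8/2 ≈ 4.000
Minimum mean = 2.500, attained e.g. along the cycle 1 → 2 → 1 with weight 5 and length 2. So λ(A) = 5/2 = 5/2.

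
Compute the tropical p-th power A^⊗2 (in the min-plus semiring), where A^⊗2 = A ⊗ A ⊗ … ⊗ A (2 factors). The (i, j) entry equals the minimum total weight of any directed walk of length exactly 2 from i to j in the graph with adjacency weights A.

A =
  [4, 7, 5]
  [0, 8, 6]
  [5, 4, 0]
A^⊗2 =
  [7, 9, 5]
  [4, 7, 5]
  [4, 4, 0]

Each entry (A^⊗2)_ij equals the minimum over all length-2 walks i = v_0 → v_1 → … → v_2 = j of Σ_t A[v_t][v_{t+1}]. For example, for (i, j) = (0, 2) we minimise over 3 possible intermediate vertex sequences; the minimum is 5, attained along the walk 0 → 2 → 2.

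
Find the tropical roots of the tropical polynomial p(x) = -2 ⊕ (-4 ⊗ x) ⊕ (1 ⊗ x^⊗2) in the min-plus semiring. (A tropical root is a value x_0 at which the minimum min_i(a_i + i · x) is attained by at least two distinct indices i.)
Roots: {-5, 2}

Each tropical root is a break point of the lower envelope of the lines y = a_i + i · x (there are 3 lines, with slopes 0, 1, ..., 2). Only the lines that attain the minimum somewhere contribute to roots; other lines are dominated. Here the surviving (envelope) indices are i = 2, i = 1, i = 0.
Intersections between consecutive envelope lines give the roots: for adjacent envelope indices i < j the intersection is x = (a_i − a_j) / (j − i). Reading off the sorted break points: {-5, 2}.
Verification: at each break x_0, at least two indices attain the minimum of min_i(a_i + i · x_0).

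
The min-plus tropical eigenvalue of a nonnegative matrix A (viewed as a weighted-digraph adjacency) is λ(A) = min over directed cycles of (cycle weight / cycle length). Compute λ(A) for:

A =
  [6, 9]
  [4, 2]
λ(A) = 2

Enumerate directed cycles and compute their means (weight / length). Sample:
  cycle 0 → 0: weight = 6, length = 1, mean = 6/1 ≈ 6.000
  cycle 1 → 1: weight = 2, length = 1, mean = 2/1 ≈ 2.000
  cycle 0 → 1 → 0: weight = 13, length = 2, mean = 13/2 ≈ 6.500
  cycle 1 → 0 → 1: weight = 13, length = 2, mean = 13/2 ≈ 6.500
Minimum mean = 2.000, attained e.g. along the cycle 1 → 1 with weight 2 and length 1. So λ(A) = 2/1 = 2.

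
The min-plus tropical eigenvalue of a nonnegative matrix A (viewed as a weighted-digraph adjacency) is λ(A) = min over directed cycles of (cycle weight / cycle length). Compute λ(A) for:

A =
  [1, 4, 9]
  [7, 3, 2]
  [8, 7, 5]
λ(A) = 1

Enumerate directed cycles and compute their means (weight / length). Sample:
  cycle 0 → 0: weight = 1, length = 1, mean = 1/1 ≈ 1.000
  cycle 1 → 1: weight = 3, length = 1, mean = 3/1 ≈ 3.000
  cycle 2 → 2: weight = 5, length = 1, mean = 5/1 ≈ 5.000
  cycle 0 → 1 → 0: weight = 11, length = 2, mean = 11/2 ≈ 5.500
  cycle 0 → 2 → 0: weight = 17, length = 2, mean = 17/2 ≈ 8.500
  cycle 1 → 0 → 1: weight = 11, length = 2, mean = 11/2 ≈ 5.500
Minimum mean = 1.000, attained e.g. along the cycle 0 → 0 with weight 1 and length 1. So λ(A) = 1/1 = 1.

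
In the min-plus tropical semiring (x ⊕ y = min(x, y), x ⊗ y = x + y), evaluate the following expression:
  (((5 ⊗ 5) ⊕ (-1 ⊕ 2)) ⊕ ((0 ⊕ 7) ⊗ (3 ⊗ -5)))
(((5 ⊗ 5) ⊕ (-1 ⊕ 2)) ⊕ ((0 ⊕ 7) ⊗ (3 ⊗ -5))) = -2

Expand innermost to outermost. Recall ⊕ takes the minimum of its arguments and ⊗ takes their sum. Working out the expression (((5 ⊗ 5) ⊕ (-1 ⊕ 2)) ⊕ ((0 ⊕ 7) ⊗ (3 ⊗ -5))) gives -2.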